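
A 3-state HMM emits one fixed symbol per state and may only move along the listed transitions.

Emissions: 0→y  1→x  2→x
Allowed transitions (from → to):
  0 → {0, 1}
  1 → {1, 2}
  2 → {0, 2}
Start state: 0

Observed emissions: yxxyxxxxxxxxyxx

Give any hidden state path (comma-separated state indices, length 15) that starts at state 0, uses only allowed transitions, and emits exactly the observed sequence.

0,1,2,0,1,1,1,1,2,2,2,2,0,1,1

  0: obs=y cand={0} pick 0 [start]
  1: obs=x cand={1,2} pick 1 [0->1 ok]
  2: obs=x cand={1,2} pick 2 [1->2 ok]
  3: obs=y cand={0} pick 0 [2->0 ok]
  4: obs=x cand={1,2} pick 1 [0->1 ok]
  5: obs=x cand={1,2} pick 1 [1->1 ok]
  6: obs=x cand={1,2} pick 1 [1->1 ok]
  7: obs=x cand={1,2} pick 1 [1->1 ok]
  8: obs=x cand={1,2} pick 2 [1->2 ok]
  9: obs=x cand={1,2} pick 2 [2->2 ok]
  10: obs=x cand={1,2} pick 2 [2->2 ok]
  11: obs=x cand={1,2} pick 2 [2->2 ok]
  12: obs=y cand={0} pick 0 [2->0 ok]
  13: obs=x cand={1,2} pick 1 [0->1 ok]
  14: obs=x cand={1,2} pick 1 [1->1 ok]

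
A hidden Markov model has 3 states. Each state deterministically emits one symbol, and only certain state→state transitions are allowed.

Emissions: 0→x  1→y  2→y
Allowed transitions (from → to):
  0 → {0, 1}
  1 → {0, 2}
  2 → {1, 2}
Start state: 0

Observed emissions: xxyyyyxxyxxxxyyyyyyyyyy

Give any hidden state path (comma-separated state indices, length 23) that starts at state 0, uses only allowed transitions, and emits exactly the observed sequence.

0,0,1,2,2,1,0,0,1,0,0,0,0,1,2,2,2,1,2,2,2,2,2

  pos 0: x in {0}, choose 0; start
  pos 1: x in {0}, choose 0; 0->0 ok
  pos 2: y in {1,2}, choose 1; 0->1 ok
  pos 3: y in {1,2}, choose 2; 1->2 ok
  pos 4: y in {1,2}, choose 2; 2->2 ok
  pos 5: y in {1,2}, choose 1; 2->1 ok
  pos 6: x in {0}, choose 0; 1->0 ok
  pos 7: x in {0}, choose 0; 0->0 ok
  pos 8: y in {1,2}, choose 1; 0->1 ok
  pos 9: x in {0}, choose 0; 1->0 ok
  pos 10: x in {0}, choose 0; 0->0 ok
  pos 11: x in {0}, choose 0; 0->0 ok
  pos 12: x in {0}, choose 0; 0->0 ok
  pos 13: y in {1,2}, choose 1; 0->1 ok
  pos 14: y in {1,2}, choose 2; 1->2 ok
  pos 15: y in {1,2}, choose 2; 2->2 ok
  pos 16: y in {1,2}, choose 2; 2->2 ok
  pos 17: y in {1,2}, choose 1; 2->1 ok
  pos 18: y in {1,2}, choose 2; 1->2 ok
  pos 19: y in {1,2}, choose 2; 2->2 ok
  pos 20: y in {1,2}, choose 2; 2->2 ok
  pos 21: y in {1,2}, choose 2; 2->2 ok
  pos 22: y in {1,2}, choose 2; 2->2 ok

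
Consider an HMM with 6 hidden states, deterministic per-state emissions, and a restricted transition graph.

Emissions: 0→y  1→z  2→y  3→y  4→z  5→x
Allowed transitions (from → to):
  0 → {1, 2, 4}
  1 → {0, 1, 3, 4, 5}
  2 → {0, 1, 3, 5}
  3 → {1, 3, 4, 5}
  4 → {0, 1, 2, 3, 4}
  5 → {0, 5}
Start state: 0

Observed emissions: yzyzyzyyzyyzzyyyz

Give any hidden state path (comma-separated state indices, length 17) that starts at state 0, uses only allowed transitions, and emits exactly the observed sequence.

0,4,3,1,0,4,2,0,4,3,3,4,4,0,2,0,4

  [0] y  {0,2,3}  => 0  start
  [1] z  {1,4}  => 4  0->4 ok
  [2] y  {0,2,3}  => 3  4->3 ok
  [3] z  {1,4}  => 1  3->1 ok
  [4] y  {0,2,3}  => 0  1->0 ok
  [5] z  {1,4}  => 4  0->4 ok
  [6] y  {0,2,3}  => 2  4->2 ok
  [7] y  {0,2,3}  => 0  2->0 ok
  [8] z  {1,4}  => 4  0->4 ok
  [9] y  {0,2,3}  => 3  4->3 ok
  [10] y  {0,2,3}  => 3  3->3 ok
  [11] z  {1,4}  => 4  3->4 ok
  [12] z  {1,4}  => 4  4->4 ok
  [13] y  {0,2,3}  => 0  4->0 ok
  [14] y  {0,2,3}  => 2  0->2 ok
  [15] y  {0,2,3}  => 0  2->0 ok
  [16] z  {1,4}  => 4  0->4 ok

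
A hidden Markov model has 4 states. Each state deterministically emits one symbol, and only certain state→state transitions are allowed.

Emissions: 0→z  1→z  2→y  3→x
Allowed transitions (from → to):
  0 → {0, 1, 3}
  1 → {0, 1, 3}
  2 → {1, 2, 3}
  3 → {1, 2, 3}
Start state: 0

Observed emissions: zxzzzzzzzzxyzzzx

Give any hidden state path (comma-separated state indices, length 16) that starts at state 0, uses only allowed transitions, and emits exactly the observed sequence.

0,3,1,0,1,0,1,1,1,0,3,2,1,1,1,3

  pos 0: z in {0,1}, choose 0; start
  pos 1: x in {3}, choose 3; 0->3 ok
  pos 2: z in {0,1}, choose 1; 3->1 ok
  pos 3: z in {0,1}, choose 0; 1->0 ok
  pos 4: z in {0,1}, choose 1; 0->1 ok
  pos 5: z in {0,1}, choose 0; 1->0 ok
  pos 6: z in {0,1}, choose 1; 0->1 ok
  pos 7: z in {0,1}, choose 1; 1->1 ok
  pos 8: z in {0,1}, choose 1; 1->1 ok
  pos 9: z in {0,1}, choose 0; 1->0 ok
  pos 10: x in {3}, choose 3; 0->3 ok
  pos 11: y in {2}, choose 2; 3->2 ok
  pos 12: z in {0,1}, choose 1; 2->1 ok
  pos 13: z in {0,1}, choose 1; 1->1 ok
  pos 14: z in {0,1}, choose 1; 1->1 ok
  pos 15: x in {3}, choose 3; 1->3 ok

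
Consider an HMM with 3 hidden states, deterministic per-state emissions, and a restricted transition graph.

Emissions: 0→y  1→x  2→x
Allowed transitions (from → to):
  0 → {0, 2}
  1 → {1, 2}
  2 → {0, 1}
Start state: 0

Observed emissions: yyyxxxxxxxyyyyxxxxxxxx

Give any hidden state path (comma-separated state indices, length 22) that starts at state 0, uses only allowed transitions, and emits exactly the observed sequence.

  [0] y  {0}  => 0  start
  [1] y  {0}  => 0  0->0 ok
  [2] y  {0}  => 0  0->0 ok
  [3] x  {1,2}  => 2  0->2 ok
  [4] x  {1,2}  => 1  2->1 ok
  [5] x  {1,2}  => 1  1->1 ok
  [6] x  {1,2}  => 1  1->1 ok
  [7] x  {1,2}  => 2  1->2 ok
  [8] x  {1,2}  => 1  2->1 ok
  [9] x  {1,2}  => 2  1->2 ok
  [10] y  {0}  => 0  2->0 ok
  [11] y  {0}  => 0  0->0 ok
  [12] y  {0}  => 0  0->0 ok
  [13] y  {0}  => 0  0->0 ok
  [14] x  {1,2}  => 2  0->2 ok
  [15] x  {1,2}  => 1  2->1 ok
  [16] x  {1,2}  => 2  1->2 ok
  [17] x  {1,2}  => 1  2->1 ok
  [18] x  {1,2}  => 2  1->2 ok
  [19] x  {1,2}  => 1  2->1 ok
  [20] x  {1,2}  => 1  1->1 ok
  [21] x  {1,2}  => 2  1->2 ok

0,0,0,2,1,1,1,2,1,2,0,0,0,0,2,1,2,1,2,1,1,2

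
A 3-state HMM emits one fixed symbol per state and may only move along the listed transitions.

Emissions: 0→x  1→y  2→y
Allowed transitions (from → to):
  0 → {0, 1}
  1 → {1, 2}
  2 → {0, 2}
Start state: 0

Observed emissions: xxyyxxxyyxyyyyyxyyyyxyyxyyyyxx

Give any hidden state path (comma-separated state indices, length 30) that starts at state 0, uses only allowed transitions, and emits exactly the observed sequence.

0,0,1,2,0,0,0,1,2,0,1,1,1,2,2,0,1,1,2,2,0,1,2,0,1,1,1,2,0,0

  t0 'x' -> {0}, take 0 (start)
  t1 'x' -> {0}, take 0 (0->0 ok)
  t2 'y' -> {1,2}, take 1 (0->1 ok)
  t3 'y' -> {1,2}, take 2 (1->2 ok)
  t4 'x' -> {0}, take 0 (2->0 ok)
  t5 'x' -> {0}, take 0 (0->0 ok)
  t6 'x' -> {0}, take 0 (0->0 ok)
  t7 'y' -> {1,2}, take 1 (0->1 ok)
  t8 'y' -> {1,2}, take 2 (1->2 ok)
  t9 'x' -> {0}, take 0 (2->0 ok)
  t10 'y' -> {1,2}, take 1 (0->1 ok)
  t11 'y' -> {1,2}, take 1 (1->1 ok)
  t12 'y' -> {1,2}, take 1 (1->1 ok)
  t13 'y' -> {1,2}, take 2 (1->2 ok)
  t14 'y' -> {1,2}, take 2 (2->2 ok)
  t15 'x' -> {0}, take 0 (2->0 ok)
  t16 'y' -> {1,2}, take 1 (0->1 ok)
  t17 'y' -> {1,2}, take 1 (1->1 ok)
  t18 'y' -> {1,2}, take 2 (1->2 ok)
  t19 'y' -> {1,2}, take 2 (2->2 ok)
  t20 'x' -> {0}, take 0 (2->0 ok)
  t21 'y' -> {1,2}, take 1 (0->1 ok)
  t22 'y' -> {1,2}, take 2 (1->2 ok)
  t23 'x' -> {0}, take 0 (2->0 ok)
  t24 'y' -> {1,2}, take 1 (0->1 ok)
  t25 'y' -> {1,2}, take 1 (1->1 ok)
  t26 'y' -> {1,2}, take 1 (1->1 ok)
  t27 'y' -> {1,2}, take 2 (1->2 ok)
  t28 'x' -> {0}, take 0 (2->0 ok)
  t29 'x' -> {0}, take 0 (0->0 ok)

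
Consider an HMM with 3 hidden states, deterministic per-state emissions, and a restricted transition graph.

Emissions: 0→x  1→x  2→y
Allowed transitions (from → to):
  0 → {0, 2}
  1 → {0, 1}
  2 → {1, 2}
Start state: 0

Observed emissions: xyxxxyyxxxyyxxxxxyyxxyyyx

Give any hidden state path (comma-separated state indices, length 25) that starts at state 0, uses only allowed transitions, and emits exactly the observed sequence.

0,2,1,1,0,2,2,1,1,0,2,2,1,1,1,1,0,2,2,1,0,2,2,2,1

  t0 'x' -> {0,1}, take 0 (start)
  t1 'y' -> {2}, take 2 (0->2 ok)
  t2 'x' -> {0,1}, take 1 (2->1 ok)
  t3 'x' -> {0,1}, take 1 (1->1 ok)
  t4 'x' -> {0,1}, take 0 (1->0 ok)
  t5 'y' -> {2}, take 2 (0->2 ok)
  t6 'y' -> {2}, take 2 (2->2 ok)
  t7 'x' -> {0,1}, take 1 (2->1 ok)
  t8 'x' -> {0,1}, take 1 (1->1 ok)
  t9 'x' -> {0,1}, take 0 (1->0 ok)
  t10 'y' -> {2}, take 2 (0->2 ok)
  t11 'y' -> {2}, take 2 (2->2 ok)
  t12 'x' -> {0,1}, take 1 (2->1 ok)
  t13 'x' -> {0,1}, take 1 (1->1 ok)
  t14 'x' -> {0,1}, take 1 (1->1 ok)
  t15 'x' -> {0,1}, take 1 (1->1 ok)
  t16 'x' -> {0,1}, take 0 (1->0 ok)
  t17 'y' -> {2}, take 2 (0->2 ok)
  t18 'y' -> {2}, take 2 (2->2 ok)
  t19 'x' -> {0,1}, take 1 (2->1 ok)
  t20 'x' -> {0,1}, take 0 (1->0 ok)
  t21 'y' -> {2}, take 2 (0->2 ok)
  t22 'y' -> {2}, take 2 (2->2 ok)
  t23 'y' -> {2}, take 2 (2->2 ok)
  t24 'x' -> {0,1}, take 1 (2->1 ok)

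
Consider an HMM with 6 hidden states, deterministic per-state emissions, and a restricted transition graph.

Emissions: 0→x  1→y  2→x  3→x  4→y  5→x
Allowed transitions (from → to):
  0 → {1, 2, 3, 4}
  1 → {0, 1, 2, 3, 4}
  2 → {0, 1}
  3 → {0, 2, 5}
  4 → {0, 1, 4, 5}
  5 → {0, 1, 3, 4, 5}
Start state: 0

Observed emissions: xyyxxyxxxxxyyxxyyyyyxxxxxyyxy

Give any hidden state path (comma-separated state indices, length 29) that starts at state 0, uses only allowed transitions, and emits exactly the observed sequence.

  pos 0: x in {0,2,3,5}, choose 0; start
  pos 1: y in {1,4}, choose 4; 0->4 ok
  pos 2: y in {1,4}, choose 1; 4->1 ok
  pos 3: x in {0,2,3,5}, choose 2; 1->2 ok
  pos 4: x in {0,2,3,5}, choose 0; 2->0 ok
  pos 5: y in {1,4}, choose 1; 0->1 ok
  pos 6: x in {0,2,3,5}, choose 0; 1->0 ok
  pos 7: x in {0,2,3,5}, choose 2; 0->2 ok
  pos 8: x in {0,2,3,5}, choose 0; 2->0 ok
  pos 9: x in {0,2,3,5}, choose 3; 0->3 ok
  pos 10: x in {0,2,3,5}, choose 2; 3->2 ok
  pos 11: y in {1,4}, choose 1; 2->1 ok
  pos 12: y in {1,4}, choose 1; 1->1 ok
  pos 13: x in {0,2,3,5}, choose 2; 1->2 ok
  pos 14: x in {0,2,3,5}, choose 0; 2->0 ok
  pos 15: y in {1,4}, choose 4; 0->4 ok
  pos 16: y in {1,4}, choose 4; 4->4 ok
  pos 17: y in {1,4}, choose 1; 4->1 ok
  pos 18: y in {1,4}, choose 4; 1->4 ok
  pos 19: y in {1,4}, choose 4; 4->4 ok
  pos 20: x in {0,2,3,5}, choose 0; 4->0 ok
  pos 21: x in {0,2,3,5}, choose 3; 0->3 ok
  pos 22: x in {0,2,3,5}, choose 5; 3->5 ok
  pos 23: x in {0,2,3,5}, choose 3; 5->3 ok
  pos 24: x in {0,2,3,5}, choose 0; 3->0 ok
  pos 25: y in {1,4}, choose 4; 0->4 ok
  pos 26: y in {1,4}, choose 4; 4->4 ok
  pos 27: x in {0,2,3,5}, choose 5; 4->5 ok
  pos 28: y in {1,4}, choose 4; 5->4 ok

0,4,1,2,0,1,0,2,0,3,2,1,1,2,0,4,4,1,4,4,0,3,5,3,0,4,4,5,4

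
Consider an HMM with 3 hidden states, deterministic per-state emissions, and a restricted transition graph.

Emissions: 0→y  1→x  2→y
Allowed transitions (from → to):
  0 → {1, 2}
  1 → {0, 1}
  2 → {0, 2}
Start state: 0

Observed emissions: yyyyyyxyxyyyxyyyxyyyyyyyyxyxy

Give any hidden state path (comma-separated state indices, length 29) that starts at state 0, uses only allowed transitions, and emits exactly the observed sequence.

0,2,0,2,2,0,1,0,1,0,2,0,1,0,2,0,1,0,2,2,2,0,2,2,0,1,0,1,0

  [0] y  {0,2}  => 0  start
  [1] y  {0,2}  => 2  0->2 ok
  [2] y  {0,2}  => 0  2->0 ok
  [3] y  {0,2}  => 2  0->2 ok
  [4] y  {0,2}  => 2  2->2 ok
  [5] y  {0,2}  => 0  2->0 ok
  [6] x  {1}  => 1  0->1 ok
  [7] y  {0,2}  => 0  1->0 ok
  [8] x  {1}  => 1  0->1 ok
  [9] y  {0,2}  => 0  1->0 ok
  [10] y  {0,2}  => 2  0->2 ok
  [11] y  {0,2}  => 0  2->0 ok
  [12] x  {1}  => 1  0->1 ok
  [13] y  {0,2}  => 0  1->0 ok
  [14] y  {0,2}  => 2  0->2 ok
  [15] y  {0,2}  => 0  2->0 ok
  [16] x  {1}  => 1  0->1 ok
  [17] y  {0,2}  => 0  1->0 ok
  [18] y  {0,2}  => 2  0->2 ok
  [19] y  {0,2}  => 2  2->2 ok
  [20] y  {0,2}  => 2  2->2 ok
  [21] y  {0,2}  => 0  2->0 ok
  [22] y  {0,2}  => 2  0->2 ok
  [23] y  {0,2}  => 2  2->2 ok
  [24] y  {0,2}  => 0  2->0 ok
  [25] x  {1}  => 1  0->1 ok
  [26] y  {0,2}  => 0  1->0 ok
  [27] x  {1}  => 1  0->1 ok
  [28] y  {0,2}  => 0  1->0 ok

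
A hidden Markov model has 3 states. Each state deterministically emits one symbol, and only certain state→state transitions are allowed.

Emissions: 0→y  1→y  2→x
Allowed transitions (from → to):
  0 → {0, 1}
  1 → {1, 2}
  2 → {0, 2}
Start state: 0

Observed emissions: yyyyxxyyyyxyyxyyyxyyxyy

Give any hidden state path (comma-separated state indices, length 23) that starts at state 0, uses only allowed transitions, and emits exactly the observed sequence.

0,0,0,1,2,2,0,1,1,1,2,0,1,2,0,0,1,2,0,1,2,0,0

  pos 0: y in {0,1}, choose 0; start
  pos 1: y in {0,1}, choose 0; 0->0 ok
  pos 2: y in {0,1}, choose 0; 0->0 ok
  pos 3: y in {0,1}, choose 1; 0->1 ok
  pos 4: x in {2}, choose 2; 1->2 ok
  pos 5: x in {2}, choose 2; 2->2 ok
  pos 6: y in {0,1}, choose 0; 2->0 ok
  pos 7: y in {0,1}, choose 1; 0->1 ok
  pos 8: y in {0,1}, choose 1; 1->1 ok
  pos 9: y in {0,1}, choose 1; 1->1 ok
  pos 10: x in {2}, choose 2; 1->2 ok
  pos 11: y in {0,1}, choose 0; 2->0 ok
  pos 12: y in {0,1}, choose 1; 0->1 ok
  pos 13: x in {2}, choose 2; 1->2 ok
  pos 14: y in {0,1}, choose 0; 2->0 ok
  pos 15: y in {0,1}, choose 0; 0->0 ok
  pos 16: y in {0,1}, choose 1; 0->1 ok
  pos 17: x in {2}, choose 2; 1->2 ok
  pos 18: y in {0,1}, choose 0; 2->0 ok
  pos 19: y in {0,1}, choose 1; 0->1 ok
  pos 20: x in {2}, choose 2; 1->2 ok
  pos 21: y in {0,1}, choose 0; 2->0 ok
  pos 22: y in {0,1}, choose 0; 0->0 ok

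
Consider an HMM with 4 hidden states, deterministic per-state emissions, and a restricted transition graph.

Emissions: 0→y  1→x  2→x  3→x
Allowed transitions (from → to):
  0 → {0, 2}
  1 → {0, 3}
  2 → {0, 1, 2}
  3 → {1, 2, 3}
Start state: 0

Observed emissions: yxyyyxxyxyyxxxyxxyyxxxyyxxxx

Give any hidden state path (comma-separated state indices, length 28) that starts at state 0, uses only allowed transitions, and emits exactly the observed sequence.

0,2,0,0,0,2,2,0,2,0,0,2,2,1,0,2,2,0,0,2,2,1,0,0,2,2,2,1

  [0] y  {0}  => 0  start
  [1] x  {1,2,3}  => 2  0->2 ok
  [2] y  {0}  => 0  2->0 ok
  [3] y  {0}  => 0  0->0 ok
  [4] y  {0}  => 0  0->0 ok
  [5] x  {1,2,3}  => 2  0->2 ok
  [6] x  {1,2,3}  => 2  2->2 ok
  [7] y  {0}  => 0  2->0 ok
  [8] x  {1,2,3}  => 2  0->2 ok
  [9] y  {0}  => 0  2->0 ok
  [10] y  {0}  => 0  0->0 ok
  [11] x  {1,2,3}  => 2  0->2 ok
  [12] x  {1,2,3}  => 2  2->2 ok
  [13] x  {1,2,3}  => 1  2->1 ok
  [14] y  {0}  => 0  1->0 ok
  [15] x  {1,2,3}  => 2  0->2 ok
  [16] x  {1,2,3}  => 2  2->2 ok
  [17] y  {0}  => 0  2->0 ok
  [18] y  {0}  => 0  0->0 ok
  [19] x  {1,2,3}  => 2  0->2 ok
  [20] x  {1,2,3}  => 2  2->2 ok
  [21] x  {1,2,3}  => 1  2->1 ok
  [22] y  {0}  => 0  1->0 ok
  [23] y  {0}  => 0  0->0 ok
  [24] x  {1,2,3}  => 2  0->2 ok
  [25] x  {1,2,3}  => 2  2->2 ok
  [26] x  {1,2,3}  => 2  2->2 ok
  [27] x  {1,2,3}  => 1  2->1 ok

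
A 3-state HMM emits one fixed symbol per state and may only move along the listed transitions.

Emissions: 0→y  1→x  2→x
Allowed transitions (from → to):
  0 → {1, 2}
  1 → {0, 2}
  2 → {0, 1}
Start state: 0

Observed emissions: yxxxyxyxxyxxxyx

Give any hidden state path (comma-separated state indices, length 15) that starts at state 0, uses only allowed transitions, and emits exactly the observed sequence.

0,1,2,1,0,1,0,1,2,0,1,2,1,0,1

  pos 0: y in {0}, choose 0; start
  pos 1: x in {1,2}, choose 1; 0->1 ok
  pos 2: x in {1,2}, choose 2; 1->2 ok
  pos 3: x in {1,2}, choose 1; 2->1 ok
  pos 4: y in {0}, choose 0; 1->0 ok
  pos 5: x in {1,2}, choose 1; 0->1 ok
  pos 6: y in {0}, choose 0; 1->0 ok
  pos 7: x in {1,2}, choose 1; 0->1 ok
  pos 8: x in {1,2}, choose 2; 1->2 ok
  pos 9: y in {0}, choose 0; 2->0 ok
  pos 10: x in {1,2}, choose 1; 0->1 ok
  pos 11: x in {1,2}, choose 2; 1->2 ok
  pos 12: x in {1,2}, choose 1; 2->1 ok
  pos 13: y in {0}, choose 0; 1->0 ok
  pos 14: x in {1,2}, choose 1; 0->1 ok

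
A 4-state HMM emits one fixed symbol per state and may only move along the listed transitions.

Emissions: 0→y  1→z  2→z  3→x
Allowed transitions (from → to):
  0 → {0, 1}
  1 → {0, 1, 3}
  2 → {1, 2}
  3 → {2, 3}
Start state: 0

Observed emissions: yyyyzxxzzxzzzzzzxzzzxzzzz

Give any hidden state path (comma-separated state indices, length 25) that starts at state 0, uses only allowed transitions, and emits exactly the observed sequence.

0,0,0,0,1,3,3,2,1,3,2,2,2,2,2,1,3,2,2,1,3,2,2,2,2

  0: obs=y cand={0} pick 0 [start]
  1: obs=y cand={0} pick 0 [0->0 ok]
  2: obs=y cand={0} pick 0 [0->0 ok]
  3: obs=y cand={0} pick 0 [0->0 ok]
  4: obs=z cand={1,2} pick 1 [0->1 ok]
  5: obs=x cand={3} pick 3 [1->3 ok]
  6: obs=x cand={3} pick 3 [3->3 ok]
  7: obs=z cand={1,2} pick 2 [3->2 ok]
  8: obs=z cand={1,2} pick 1 [2->1 ok]
  9: obs=x cand={3} pick 3 [1->3 ok]
  10: obs=z cand={1,2} pick 2 [3->2 ok]
  11: obs=z cand={1,2} pick 2 [2->2 ok]
  12: obs=z cand={1,2} pick 2 [2->2 ok]
  13: obs=z cand={1,2} pick 2 [2->2 ok]
  14: obs=z cand={1,2} pick 2 [2->2 ok]
  15: obs=z cand={1,2} pick 1 [2->1 ok]
  16: obs=x cand={3} pick 3 [1->3 ok]
  17: obs=z cand={1,2} pick 2 [3->2 ok]
  18: obs=z cand={1,2} pick 2 [2->2 ok]
  19: obs=z cand={1,2} pick 1 [2->1 ok]
  20: obs=x cand={3} pick 3 [1->3 ok]
  21: obs=z cand={1,2} pick 2 [3->2 ok]
  22: obs=z cand={1,2} pick 2 [2->2 ok]
  23: obs=z cand={1,2} pick 2 [2->2 ok]
  24: obs=z cand={1,2} pick 2 [2->2 ok]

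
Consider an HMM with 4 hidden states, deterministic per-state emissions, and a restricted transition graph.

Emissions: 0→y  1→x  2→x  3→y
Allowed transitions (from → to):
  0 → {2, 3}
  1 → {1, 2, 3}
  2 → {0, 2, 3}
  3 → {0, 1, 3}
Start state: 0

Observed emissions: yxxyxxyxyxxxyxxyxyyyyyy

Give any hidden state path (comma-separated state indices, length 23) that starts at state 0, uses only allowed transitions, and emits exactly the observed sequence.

0,2,2,0,2,2,0,2,3,1,1,2,0,2,2,0,2,3,3,3,3,3,3

  [0] y  {0,3}  => 0  start
  [1] x  {1,2}  => 2  0->2 ok
  [2] x  {1,2}  => 2  2->2 ok
  [3] y  {0,3}  => 0  2->0 ok
  [4] x  {1,2}  => 2  0->2 ok
  [5] x  {1,2}  => 2  2->2 ok
  [6] y  {0,3}  => 0  2->0 ok
  [7] x  {1,2}  => 2  0->2 ok
  [8] y  {0,3}  => 3  2->3 ok
  [9] x  {1,2}  => 1  3->1 ok
  [10] x  {1,2}  => 1  1->1 ok
  [11] x  {1,2}  => 2  1->2 ok
  [12] y  {0,3}  => 0  2->0 ok
  [13] x  {1,2}  => 2  0->2 ok
  [14] x  {1,2}  => 2  2->2 ok
  [15] y  {0,3}  => 0  2->0 ok
  [16] x  {1,2}  => 2  0->2 ok
  [17] y  {0,3}  => 3  2->3 ok
  [18] y  {0,3}  => 3  3->3 ok
  [19] y  {0,3}  => 3  3->3 ok
  [20] y  {0,3}  => 3  3->3 ok
  [21] y  {0,3}  => 3  3->3 ok
  [22] y  {0,3}  => 3  3->3 ok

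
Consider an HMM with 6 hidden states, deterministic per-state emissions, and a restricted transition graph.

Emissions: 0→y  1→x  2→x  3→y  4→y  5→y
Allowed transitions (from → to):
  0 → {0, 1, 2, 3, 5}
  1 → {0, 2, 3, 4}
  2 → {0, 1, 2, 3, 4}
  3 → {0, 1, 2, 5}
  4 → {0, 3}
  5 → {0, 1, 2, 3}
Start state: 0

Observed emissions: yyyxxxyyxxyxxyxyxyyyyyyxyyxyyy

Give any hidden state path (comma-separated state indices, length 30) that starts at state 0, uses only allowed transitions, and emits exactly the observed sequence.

0,0,5,1,2,2,3,5,2,1,0,2,2,0,2,0,1,4,3,0,0,3,0,1,0,5,1,3,0,3

  pos 0: y in {0,3,4,5}, choose 0; start
  pos 1: y in {0,3,4,5}, choose 0; 0->0 ok
  pos 2: y in {0,3,4,5}, choose 5; 0->5 ok
  pos 3: x in {1,2}, choose 1; 5->1 ok
  pos 4: x in {1,2}, choose 2; 1->2 ok
  pos 5: x in {1,2}, choose 2; 2->2 ok
  pos 6: y in {0,3,4,5}, choose 3; 2->3 ok
  pos 7: y in {0,3,4,5}, choose 5; 3->5 ok
  pos 8: x in {1,2}, choose 2; 5->2 ok
  pos 9: x in {1,2}, choose 1; 2->1 ok
  pos 10: y in {0,3,4,5}, choose 0; 1->0 ok
  pos 11: x in {1,2}, choose 2; 0->2 ok
  pos 12: x in {1,2}, choose 2; 2->2 ok
  pos 13: y in {0,3,4,5}, choose 0; 2->0 ok
  pos 14: x in {1,2}, choose 2; 0->2 ok
  pos 15: y in {0,3,4,5}, choose 0; 2->0 ok
  pos 16: x in {1,2}, choose 1; 0->1 ok
  pos 17: y in {0,3,4,5}, choose 4; 1->4 ok
  pos 18: y in {0,3,4,5}, choose 3; 4->3 ok
  pos 19: y in {0,3,4,5}, choose 0; 3->0 ok
  pos 20: y in {0,3,4,5}, choose 0; 0->0 ok
  pos 21: y in {0,3,4,5}, choose 3; 0->3 ok
  pos 22: y in {0,3,4,5}, choose 0; 3->0 ok
  pos 23: x in {1,2}, choose 1; 0->1 ok
  pos 24: y in {0,3,4,5}, choose 0; 1->0 ok
  pos 25: y in {0,3,4,5}, choose 5; 0->5 ok
  pos 26: x in {1,2}, choose 1; 5->1 ok
  pos 27: y in {0,3,4,5}, choose 3; 1->3 ok
  pos 28: y in {0,3,4,5}, choose 0; 3->0 ok
  pos 29: y in {0,3,4,5}, choose 3; 0->3 ok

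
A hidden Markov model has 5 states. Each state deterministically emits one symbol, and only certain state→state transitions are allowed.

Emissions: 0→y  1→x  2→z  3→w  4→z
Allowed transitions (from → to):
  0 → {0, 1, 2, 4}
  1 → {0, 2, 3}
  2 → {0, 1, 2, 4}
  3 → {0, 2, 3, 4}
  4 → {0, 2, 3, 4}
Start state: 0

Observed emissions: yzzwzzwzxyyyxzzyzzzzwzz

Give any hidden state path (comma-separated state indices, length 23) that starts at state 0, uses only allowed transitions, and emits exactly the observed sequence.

  [0] y  {0}  => 0  start
  [1] z  {2,4}  => 4  0->4 ok
  [2] z  {2,4}  => 4  4->4 ok
  [3] w  {3}  => 3  4->3 ok
  [4] z  {2,4}  => 4  3->4 ok
  [5] z  {2,4}  => 4  4->4 ok
  [6] w  {3}  => 3  4->3 ok
  [7] z  {2,4}  => 2  3->2 ok
  [8] x  {1}  => 1  2->1 ok
  [9] y  {0}  => 0  1->0 ok
  [10] y  {0}  => 0  0->0 ok
  [11] y  {0}  => 0  0->0 ok
  [12] x  {1}  => 1  0->1 ok
  [13] z  {2,4}  => 2  1->2 ok
  [14] z  {2,4}  => 4  2->4 ok
  [15] y  {0}  => 0  4->0 ok
  [16] z  {2,4}  => 4  0->4 ok
  [17] z  {2,4}  => 2  4->2 ok
  [18] z  {2,4}  => 2  2->2 ok
  [19] z  {2,4}  => 4  2->4 ok
  [20] w  {3}  => 3  4->3 ok
  [21] z  {2,4}  => 2  3->2 ok
  [22] z  {2,4}  => 2  2->2 ok

0,4,4,3,4,4,3,2,1,0,0,0,1,2,4,0,4,2,2,4,3,2,2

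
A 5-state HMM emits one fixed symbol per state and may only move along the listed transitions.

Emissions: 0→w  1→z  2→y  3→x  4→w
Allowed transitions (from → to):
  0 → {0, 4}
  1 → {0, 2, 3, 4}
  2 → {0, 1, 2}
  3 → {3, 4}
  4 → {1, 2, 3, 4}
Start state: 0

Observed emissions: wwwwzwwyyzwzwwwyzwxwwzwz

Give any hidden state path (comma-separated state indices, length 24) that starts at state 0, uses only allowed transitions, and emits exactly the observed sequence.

  [0] w  {0,4}  => 0  start
  [1] w  {0,4}  => 0  0->0 ok
  [2] w  {0,4}  => 0  0->0 ok
  [3] w  {0,4}  => 4  0->4 ok
  [4] z  {1}  => 1  4->1 ok
  [5] w  {0,4}  => 0  1->0 ok
  [6] w  {0,4}  => 4  0->4 ok
  [7] y  {2}  => 2  4->2 ok
  [8] y  {2}  => 2  2->2 ok
  [9] z  {1}  => 1  2->1 ok
  [10] w  {0,4}  => 4  1->4 ok
  [11] z  {1}  => 1  4->1 ok
  [12] w  {0,4}  => 4  1->4 ok
  [13] w  {0,4}  => 4  4->4 ok
  [14] w  {0,4}  => 4  4->4 ok
  [15] y  {2}  => 2  4->2 ok
  [16] z  {1}  => 1  2->1 ok
  [17] w  {0,4}  => 4  1->4 ok
  [18] x  {3}  => 3  4->3 ok
  [19] w  {0,4}  => 4  3->4 ok
  [20] w  {0,4}  => 4  4->4 ok
  [21] z  {1}  => 1  4->1 ok
  [22] w  {0,4}  => 4  1->4 ok
  [23] z  {1}  => 1  4->1 ok

0,0,0,4,1,0,4,2,2,1,4,1,4,4,4,2,1,4,3,4,4,1,4,1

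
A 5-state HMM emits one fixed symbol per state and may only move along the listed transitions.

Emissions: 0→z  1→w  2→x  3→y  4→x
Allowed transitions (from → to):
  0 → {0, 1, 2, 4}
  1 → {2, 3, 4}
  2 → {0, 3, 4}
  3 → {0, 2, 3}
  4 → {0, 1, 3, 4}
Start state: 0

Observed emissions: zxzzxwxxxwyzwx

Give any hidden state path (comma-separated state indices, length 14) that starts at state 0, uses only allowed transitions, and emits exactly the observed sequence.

  0: obs=z cand={0} pick 0 [start]
  1: obs=x cand={2,4} pick 4 [0->4 ok]
  2: obs=z cand={0} pick 0 [4->0 ok]
  3: obs=z cand={0} pick 0 [0->0 ok]
  4: obs=x cand={2,4} pick 4 [0->4 ok]
  5: obs=w cand={1} pick 1 [4->1 ok]
  6: obs=x cand={2,4} pick 4 [1->4 ok]
  7: obs=x cand={2,4} pick 4 [4->4 ok]
  8: obs=x cand={2,4} pick 4 [4->4 ok]
  9: obs=w cand={1} pick 1 [4->1 ok]
  10: obs=y cand={3} pick 3 [1->3 ok]
  11: obs=z cand={0} pick 0 [3->0 ok]
  12: obs=w cand={1} pick 1 [0->1 ok]
  13: obs=x cand={2,4} pick 4 [1->4 ok]

0,4,0,0,4,1,4,4,4,1,3,0,1,4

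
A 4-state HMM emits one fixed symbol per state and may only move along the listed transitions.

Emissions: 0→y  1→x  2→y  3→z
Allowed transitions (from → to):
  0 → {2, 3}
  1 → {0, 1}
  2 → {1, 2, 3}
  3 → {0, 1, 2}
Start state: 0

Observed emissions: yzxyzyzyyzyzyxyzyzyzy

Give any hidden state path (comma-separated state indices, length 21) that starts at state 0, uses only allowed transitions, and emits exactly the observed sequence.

  pos 0: y in {0,2}, choose 0; start
  pos 1: z in {3}, choose 3; 0->3 ok
  pos 2: x in {1}, choose 1; 3->1 ok
  pos 3: y in {0,2}, choose 0; 1->0 ok
  pos 4: z in {3}, choose 3; 0->3 ok
  pos 5: y in {0,2}, choose 0; 3->0 ok
  pos 6: z in {3}, choose 3; 0->3 ok
  pos 7: y in {0,2}, choose 0; 3->0 ok
  pos 8: y in {0,2}, choose 2; 0->2 ok
  pos 9: z in {3}, choose 3; 2->3 ok
  pos 10: y in {0,2}, choose 0; 3->0 ok
  pos 11: z in {3}, choose 3; 0->3 ok
  pos 12: y in {0,2}, choose 2; 3->2 ok
  pos 13: x in {1}, choose 1; 2->1 ok
  pos 14: y in {0,2}, choose 0; 1->0 ok
  pos 15: z in {3}, choose 3; 0->3 ok
  pos 16: y in {0,2}, choose 0; 3->0 ok
  pos 17: z in {3}, choose 3; 0->3 ok
  pos 18: y in {0,2}, choose 0; 3->0 ok
  pos 19: z in {3}, choose 3; 0->3 ok
  pos 20: y in {0,2}, choose 0; 3->0 ok

0,3,1,0,3,0,3,0,2,3,0,3,2,1,0,3,0,3,0,3,0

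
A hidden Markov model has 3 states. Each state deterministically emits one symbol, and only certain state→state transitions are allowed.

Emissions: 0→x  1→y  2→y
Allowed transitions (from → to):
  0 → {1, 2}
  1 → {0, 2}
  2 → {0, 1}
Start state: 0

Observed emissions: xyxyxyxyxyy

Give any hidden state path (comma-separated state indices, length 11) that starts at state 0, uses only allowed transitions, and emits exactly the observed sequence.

  t0 'x' -> {0}, take 0 (start)
  t1 'y' -> {1,2}, take 2 (0->2 ok)
  t2 'x' -> {0}, take 0 (2->0 ok)
  t3 'y' -> {1,2}, take 1 (0->1 ok)
  t4 'x' -> {0}, take 0 (1->0 ok)
  t5 'y' -> {1,2}, take 1 (0->1 ok)
  t6 'x' -> {0}, take 0 (1->0 ok)
  t7 'y' -> {1,2}, take 2 (0->2 ok)
  t8 'x' -> {0}, take 0 (2->0 ok)
  t9 'y' -> {1,2}, take 1 (0->1 ok)
  t10 'y' -> {1,2}, take 2 (1->2 ok)

0,2,0,1,0,1,0,2,0,1,2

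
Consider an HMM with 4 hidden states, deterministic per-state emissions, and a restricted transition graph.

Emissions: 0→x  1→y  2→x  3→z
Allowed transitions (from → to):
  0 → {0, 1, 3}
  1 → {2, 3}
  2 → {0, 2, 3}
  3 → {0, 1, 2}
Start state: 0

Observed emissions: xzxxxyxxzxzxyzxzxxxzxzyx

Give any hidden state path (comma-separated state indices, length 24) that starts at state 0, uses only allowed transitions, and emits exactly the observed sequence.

  0: obs=x cand={0,2} pick 0 [start]
  1: obs=z cand={3} pick 3 [0->3 ok]
  2: obs=x cand={0,2} pick 0 [3->0 ok]
  3: obs=x cand={0,2} pick 0 [0->0 ok]
  4: obs=x cand={0,2} pick 0 [0->0 ok]
  5: obs=y cand={1} pick 1 [0->1 ok]
  6: obs=x cand={0,2} pick 2 [1->2 ok]
  7: obs=x cand={0,2} pick 0 [2->0 ok]
  8: obs=z cand={3} pick 3 [0->3 ok]
  9: obs=x cand={0,2} pick 2 [3->2 ok]
  10: obs=z cand={3} pick 3 [2->3 ok]
  11: obs=x cand={0,2} pick 0 [3->0 ok]
  12: obs=y cand={1} pick 1 [0->1 ok]
  13: obs=z cand={3} pick 3 [1->3 ok]
  14: obs=x cand={0,2} pick 0 [3->0 ok]
  15: obs=z cand={3} pick 3 [0->3 ok]
  16: obs=x cand={0,2} pick 2 [3->2 ok]
  17: obs=x cand={0,2} pick 0 [2->0 ok]
  18: obs=x cand={0,2} pick 0 [0->0 ok]
  19: obs=z cand={3} pick 3 [0->3 ok]
  20: obs=x cand={0,2} pick 0 [3->0 ok]
  21: obs=z cand={3} pick 3 [0->3 ok]
  22: obs=y cand={1} pick 1 [3->1 ok]
  23: obs=x cand={0,2} pick 2 [1->2 ok]

0,3,0,0,0,1,2,0,3,2,3,0,1,3,0,3,2,0,0,3,0,3,1,2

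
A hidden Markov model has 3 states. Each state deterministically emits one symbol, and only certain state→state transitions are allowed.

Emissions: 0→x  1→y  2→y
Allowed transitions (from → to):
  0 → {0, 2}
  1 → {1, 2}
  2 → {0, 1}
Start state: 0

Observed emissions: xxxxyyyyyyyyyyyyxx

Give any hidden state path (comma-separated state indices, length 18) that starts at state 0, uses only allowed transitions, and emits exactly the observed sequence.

0,0,0,0,2,1,2,1,2,1,1,1,2,1,1,2,0,0

  t0 'x' -> {0}, take 0 (start)
  t1 'x' -> {0}, take 0 (0->0 ok)
  t2 'x' -> {0}, take 0 (0->0 ok)
  t3 'x' -> {0}, take 0 (0->0 ok)
  t4 'y' -> {1,2}, take 2 (0->2 ok)
  t5 'y' -> {1,2}, take 1 (2->1 ok)
  t6 'y' -> {1,2}, take 2 (1->2 ok)
  t7 'y' -> {1,2}, take 1 (2->1 ok)
  t8 'y' -> {1,2}, take 2 (1->2 ok)
  t9 'y' -> {1,2}, take 1 (2->1 ok)
  t10 'y' -> {1,2}, take 1 (1->1 ok)
  t11 'y' -> {1,2}, take 1 (1->1 ok)
  t12 'y' -> {1,2}, take 2 (1->2 ok)
  t13 'y' -> {1,2}, take 1 (2->1 ok)
  t14 'y' -> {1,2}, take 1 (1->1 ok)
  t15 'y' -> {1,2}, take 2 (1->2 ok)
  t16 'x' -> {0}, take 0 (2->0 ok)
  t17 'x' -> {0}, take 0 (0->0 ok)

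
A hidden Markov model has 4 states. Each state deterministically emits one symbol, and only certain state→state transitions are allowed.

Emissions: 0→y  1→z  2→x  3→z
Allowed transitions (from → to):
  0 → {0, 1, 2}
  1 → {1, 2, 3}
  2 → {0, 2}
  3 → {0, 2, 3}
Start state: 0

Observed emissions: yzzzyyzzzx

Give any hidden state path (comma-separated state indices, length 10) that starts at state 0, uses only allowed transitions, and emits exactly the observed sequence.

0,1,3,3,0,0,1,1,1,2

  t0 'y' -> {0}, take 0 (start)
  t1 'z' -> {1,3}, take 1 (0->1 ok)
  t2 'z' -> {1,3}, take 3 (1->3 ok)
  t3 'z' -> {1,3}, take 3 (3->3 ok)
  t4 'y' -> {0}, take 0 (3->0 ok)
  t5 'y' -> {0}, take 0 (0->0 ok)
  t6 'z' -> {1,3}, take 1 (0->1 ok)
  t7 'z' -> {1,3}, take 1 (1->1 ok)
  t8 'z' -> {1,3}, take 1 (1->1 ok)
  t9 'x' -> {2}, take 2 (1->2 ok)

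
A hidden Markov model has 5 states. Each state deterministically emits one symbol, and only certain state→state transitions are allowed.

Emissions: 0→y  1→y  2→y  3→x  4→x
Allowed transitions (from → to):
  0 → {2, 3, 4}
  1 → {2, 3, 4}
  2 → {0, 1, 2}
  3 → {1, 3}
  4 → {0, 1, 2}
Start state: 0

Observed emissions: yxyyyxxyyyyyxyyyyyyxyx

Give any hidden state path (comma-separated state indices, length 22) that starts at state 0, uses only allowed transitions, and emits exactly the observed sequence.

  t0 'y' -> {0,1,2}, take 0 (start)
  t1 'x' -> {3,4}, take 4 (0->4 ok)
  t2 'y' -> {0,1,2}, take 1 (4->1 ok)
  t3 'y' -> {0,1,2}, take 2 (1->2 ok)
  t4 'y' -> {0,1,2}, take 0 (2->0 ok)
  t5 'x' -> {3,4}, take 3 (0->3 ok)
  t6 'x' -> {3,4}, take 3 (3->3 ok)
  t7 'y' -> {0,1,2}, take 1 (3->1 ok)
  t8 'y' -> {0,1,2}, take 2 (1->2 ok)
  t9 'y' -> {0,1,2}, take 0 (2->0 ok)
  t10 'y' -> {0,1,2}, take 2 (0->2 ok)
  t11 'y' -> {0,1,2}, take 0 (2->0 ok)
  t12 'x' -> {3,4}, take 4 (0->4 ok)
  t13 'y' -> {0,1,2}, take 2 (4->2 ok)
  t14 'y' -> {0,1,2}, take 1 (2->1 ok)
  t15 'y' -> {0,1,2}, take 2 (1->2 ok)
  t16 'y' -> {0,1,2}, take 2 (2->2 ok)
  t17 'y' -> {0,1,2}, take 2 (2->2 ok)
  t18 'y' -> {0,1,2}, take 1 (2->1 ok)
  t19 'x' -> {3,4}, take 3 (1->3 ok)
  t20 'y' -> {0,1,2}, take 1 (3->1 ok)
  t21 'x' -> {3,4}, take 3 (1->3 ok)

0,4,1,2,0,3,3,1,2,0,2,0,4,2,1,2,2,2,1,3,1,3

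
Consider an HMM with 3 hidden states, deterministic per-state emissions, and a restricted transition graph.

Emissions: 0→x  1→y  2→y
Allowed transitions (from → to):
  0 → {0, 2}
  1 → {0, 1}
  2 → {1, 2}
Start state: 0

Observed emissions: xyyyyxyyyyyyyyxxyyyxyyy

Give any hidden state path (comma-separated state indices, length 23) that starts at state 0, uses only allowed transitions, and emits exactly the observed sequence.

  pos 0: x in {0}, choose 0; start
  pos 1: y in {1,2}, choose 2; 0->2 ok
  pos 2: y in {1,2}, choose 2; 2->2 ok
  pos 3: y in {1,2}, choose 2; 2->2 ok
  pos 4: y in {1,2}, choose 1; 2->1 ok
  pos 5: x in {0}, choose 0; 1->0 ok
  pos 6: y in {1,2}, choose 2; 0->2 ok
  pos 7: y in {1,2}, choose 2; 2->2 ok
  pos 8: y in {1,2}, choose 1; 2->1 ok
  pos 9: y in {1,2}, choose 1; 1->1 ok
  pos 10: y in {1,2}, choose 1; 1->1 ok
  pos 11: y in {1,2}, choose 1; 1->1 ok
  pos 12: y in {1,2}, choose 1; 1->1 ok
  pos 13: y in {1,2}, choose 1; 1->1 ok
  pos 14: x in {0}, choose 0; 1->0 ok
  pos 15: x in {0}, choose 0; 0->0 ok
  pos 16: y in {1,2}, choose 2; 0->2 ok
  pos 17: y in {1,2}, choose 2; 2->2 ok
  pos 18: y in {1,2}, choose 1; 2->1 ok
  pos 19: x in {0}, choose 0; 1->0 ok
  pos 20: y in {1,2}, choose 2; 0->2 ok
  pos 21: y in {1,2}, choose 2; 2->2 ok
  pos 22: y in {1,2}, choose 2; 2->2 ok

0,2,2,2,1,0,2,2,1,1,1,1,1,1,0,0,2,2,1,0,2,2,2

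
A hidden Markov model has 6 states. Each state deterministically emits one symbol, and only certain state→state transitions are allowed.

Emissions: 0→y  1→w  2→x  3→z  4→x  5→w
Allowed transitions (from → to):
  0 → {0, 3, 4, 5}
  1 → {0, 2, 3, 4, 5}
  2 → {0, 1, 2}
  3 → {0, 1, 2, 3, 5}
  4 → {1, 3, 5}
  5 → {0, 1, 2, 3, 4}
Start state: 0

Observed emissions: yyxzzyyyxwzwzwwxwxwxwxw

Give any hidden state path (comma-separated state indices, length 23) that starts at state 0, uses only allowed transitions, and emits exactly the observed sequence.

  pos 0: y in {0}, choose 0; start
  pos 1: y in {0}, choose 0; 0->0 ok
  pos 2: x in {2,4}, choose 4; 0->4 ok
  pos 3: z in {3}, choose 3; 4->3 ok
  pos 4: z in {3}, choose 3; 3->3 ok
  pos 5: y in {0}, choose 0; 3->0 ok
  pos 6: y in {0}, choose 0; 0->0 ok
  pos 7: y in {0}, choose 0; 0->0 ok
  pos 8: x in {2,4}, choose 4; 0->4 ok
  pos 9: w in {1,5}, choose 5; 4->5 ok
  pos 10: z in {3}, choose 3; 5->3 ok
  pos 11: w in {1,5}, choose 5; 3->5 ok
  pos 12: z in {3}, choose 3; 5->3 ok
  pos 13: w in {1,5}, choose 1; 3->1 ok
  pos 14: w in {1,5}, choose 5; 1->5 ok
  pos 15: x in {2,4}, choose 4; 5->4 ok
  pos 16: w in {1,5}, choose 5; 4->5 ok
  pos 17: x in {2,4}, choose 4; 5->4 ok
  pos 18: w in {1,5}, choose 5; 4->5 ok
  pos 19: x in {2,4}, choose 4; 5->4 ok
  pos 20: w in {1,5}, choose 1; 4->1 ok
  pos 21: x in {2,4}, choose 2; 1->2 ok
  pos 22: w in {1,5}, choose 1; 2->1 ok

0,0,4,3,3,0,0,0,4,5,3,5,3,1,5,4,5,4,5,4,1,2,1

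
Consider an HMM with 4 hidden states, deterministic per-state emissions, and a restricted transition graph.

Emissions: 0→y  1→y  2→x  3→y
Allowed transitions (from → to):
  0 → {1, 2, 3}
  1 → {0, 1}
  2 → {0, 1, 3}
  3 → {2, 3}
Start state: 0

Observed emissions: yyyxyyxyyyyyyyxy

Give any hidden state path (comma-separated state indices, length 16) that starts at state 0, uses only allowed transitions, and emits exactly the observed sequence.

0,1,0,2,0,3,2,1,1,0,1,0,3,3,2,1

  t0 'y' -> {0,1,3}, take 0 (start)
  t1 'y' -> {0,1,3}, take 1 (0->1 ok)
  t2 'y' -> {0,1,3}, take 0 (1->0 ok)
  t3 'x' -> {2}, take 2 (0->2 ok)
  t4 'y' -> {0,1,3}, take 0 (2->0 ok)
  t5 'y' -> {0,1,3}, take 3 (0->3 ok)
  t6 'x' -> {2}, take 2 (3->2 ok)
  t7 'y' -> {0,1,3}, take 1 (2->1 ok)
  t8 'y' -> {0,1,3}, take 1 (1->1 ok)
  t9 'y' -> {0,1,3}, take 0 (1->0 ok)
  t10 'y' -> {0,1,3}, take 1 (0->1 ok)
  t11 'y' -> {0,1,3}, take 0 (1->0 ok)
  t12 'y' -> {0,1,3}, take 3 (0->3 ok)
  t13 'y' -> {0,1,3}, take 3 (3->3 ok)
  t14 'x' -> {2}, take 2 (3->2 ok)
  t15 'y' -> {0,1,3}, take 1 (2->1 ok)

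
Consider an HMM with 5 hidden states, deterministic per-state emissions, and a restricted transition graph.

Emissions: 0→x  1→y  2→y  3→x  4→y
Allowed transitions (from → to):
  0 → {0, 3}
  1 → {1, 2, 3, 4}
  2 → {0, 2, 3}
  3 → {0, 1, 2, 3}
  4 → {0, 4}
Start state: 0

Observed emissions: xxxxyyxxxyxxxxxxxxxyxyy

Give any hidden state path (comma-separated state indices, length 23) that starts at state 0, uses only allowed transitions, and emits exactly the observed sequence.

0,0,0,3,2,2,0,0,3,1,3,0,3,0,0,0,0,3,3,2,3,2,2

  t0 'x' -> {0,3}, take 0 (start)
  t1 'x' -> {0,3}, take 0 (0->0 ok)
  t2 'x' -> {0,3}, take 0 (0->0 ok)
  t3 'x' -> {0,3}, take 3 (0->3 ok)
  t4 'y' -> {1,2,4}, take 2 (3->2 ok)
  t5 'y' -> {1,2,4}, take 2 (2->2 ok)
  t6 'x' -> {0,3}, take 0 (2->0 ok)
  t7 'x' -> {0,3}, take 0 (0->0 ok)
  t8 'x' -> {0,3}, take 3 (0->3 ok)
  t9 'y' -> {1,2,4}, take 1 (3->1 ok)
  t10 'x' -> {0,3}, take 3 (1->3 ok)
  t11 'x' -> {0,3}, take 0 (3->0 ok)
  t12 'x' -> {0,3}, take 3 (0->3 ok)
  t13 'x' -> {0,3}, take 0 (3->0 ok)
  t14 'x' -> {0,3}, take 0 (0->0 ok)
  t15 'x' -> {0,3}, take 0 (0->0 ok)
  t16 'x' -> {0,3}, take 0 (0->0 ok)
  t17 'x' -> {0,3}, take 3 (0->3 ok)
  t18 'x' -> {0,3}, take 3 (3->3 ok)
  t19 'y' -> {1,2,4}, take 2 (3->2 ok)
  t20 'x' -> {0,3}, take 3 (2->3 ok)
  t21 'y' -> {1,2,4}, take 2 (3->2 ok)
  t22 'y' -> {1,2,4}, take 2 (2->2 ok)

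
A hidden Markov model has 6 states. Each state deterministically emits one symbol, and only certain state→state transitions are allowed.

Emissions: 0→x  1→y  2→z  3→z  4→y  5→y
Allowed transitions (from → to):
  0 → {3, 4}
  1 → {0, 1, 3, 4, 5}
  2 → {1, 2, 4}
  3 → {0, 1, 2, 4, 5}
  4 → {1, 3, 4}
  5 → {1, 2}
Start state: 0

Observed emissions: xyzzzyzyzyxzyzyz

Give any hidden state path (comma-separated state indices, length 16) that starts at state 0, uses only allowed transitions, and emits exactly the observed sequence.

  [0] x  {0}  => 0  start
  [1] y  {1,4,5}  => 4  0->4 ok
  [2] z  {2,3}  => 3  4->3 ok
  [3] z  {2,3}  => 2  3->2 ok
  [4] z  {2,3}  => 2  2->2 ok
  [5] y  {1,4,5}  => 1  2->1 ok
  [6] z  {2,3}  => 3  1->3 ok
  [7] y  {1,4,5}  => 5  3->5 ok
  [8] z  {2,3}  => 2  5->2 ok
  [9] y  {1,4,5}  => 1  2->1 ok
  [10] x  {0}  => 0  1->0 ok
  [11] z  {2,3}  => 3  0->3 ok
  [12] y  {1,4,5}  => 1  3->1 ok
  [13] z  {2,3}  => 3  1->3 ok
  [14] y  {1,4,5}  => 4  3->4 ok
  [15] z  {2,3}  => 3  4->3 ok

0,4,3,2,2,1,3,5,2,1,0,3,1,3,4,3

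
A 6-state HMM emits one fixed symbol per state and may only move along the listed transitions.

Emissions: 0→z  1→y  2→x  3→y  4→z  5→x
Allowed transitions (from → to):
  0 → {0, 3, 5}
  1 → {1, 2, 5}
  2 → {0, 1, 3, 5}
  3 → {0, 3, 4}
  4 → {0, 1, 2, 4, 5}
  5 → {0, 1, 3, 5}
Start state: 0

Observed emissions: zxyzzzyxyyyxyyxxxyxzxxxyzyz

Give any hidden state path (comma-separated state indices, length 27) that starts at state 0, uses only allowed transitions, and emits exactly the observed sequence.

0,5,3,4,4,4,1,2,1,1,1,2,1,1,2,5,5,1,5,0,5,5,5,3,0,3,4

  pos 0: z in {0,4}, choose 0; start
  pos 1: x in {2,5}, choose 5; 0->5 ok
  pos 2: y in {1,3}, choose 3; 5->3 ok
  pos 3: z in {0,4}, choose 4; 3->4 ok
  pos 4: z in {0,4}, choose 4; 4->4 ok
  pos 5: z in {0,4}, choose 4; 4->4 ok
  pos 6: y in {1,3}, choose 1; 4->1 ok
  pos 7: x in {2,5}, choose 2; 1->2 ok
  pos 8: y in {1,3}, choose 1; 2->1 ok
  pos 9: y in {1,3}, choose 1; 1->1 ok
  pos 10: y in {1,3}, choose 1; 1->1 ok
  pos 11: x in {2,5}, choose 2; 1->2 ok
  pos 12: y in {1,3}, choose 1; 2->1 ok
  pos 13: y in {1,3}, choose 1; 1->1 ok
  pos 14: x in {2,5}, choose 2; 1->2 ok
  pos 15: x in {2,5}, choose 5; 2->5 ok
  pos 16: x in {2,5}, choose 5; 5->5 ok
  pos 17: y in {1,3}, choose 1; 5->1 ok
  pos 18: x in {2,5}, choose 5; 1->5 ok
  pos 19: z in {0,4}, choose 0; 5->0 ok
  pos 20: x in {2,5}, choose 5; 0->5 ok
  pos 21: x in {2,5}, choose 5; 5->5 ok
  pos 22: x in {2,5}, choose 5; 5->5 ok
  pos 23: y in {1,3}, choose 3; 5->3 ok
  pos 24: z in {0,4}, choose 0; 3->0 ok
  pos 25: y in {1,3}, choose 3; 0->3 ok
  pos 26: z in {0,4}, choose 4; 3->4 ok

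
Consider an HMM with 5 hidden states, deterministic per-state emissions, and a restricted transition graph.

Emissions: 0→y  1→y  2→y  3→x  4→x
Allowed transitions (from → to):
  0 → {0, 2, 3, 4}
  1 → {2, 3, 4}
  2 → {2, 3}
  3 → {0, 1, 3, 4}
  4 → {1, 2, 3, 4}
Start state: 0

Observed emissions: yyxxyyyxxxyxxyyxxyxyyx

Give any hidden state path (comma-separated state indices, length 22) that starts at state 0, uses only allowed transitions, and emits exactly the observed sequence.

  pos 0: y in {0,1,2}, choose 0; start
  pos 1: y in {0,1,2}, choose 0; 0->0 ok
  pos 2: x in {3,4}, choose 4; 0->4 ok
  pos 3: x in {3,4}, choose 4; 4->4 ok
  pos 4: y in {0,1,2}, choose 1; 4->1 ok
  pos 5: y in {0,1,2}, choose 2; 1->2 ok
  pos 6: y in {0,1,2}, choose 2; 2->2 ok
  pos 7: x in {3,4}, choose 3; 2->3 ok
  pos 8: x in {3,4}, choose 3; 3->3 ok
  pos 9: x in {3,4}, choose 4; 3->4 ok
  pos 10: y in {0,1,2}, choose 1; 4->1 ok
  pos 11: x in {3,4}, choose 3; 1->3 ok
  pos 12: x in {3,4}, choose 4; 3->4 ok
  pos 13: y in {0,1,2}, choose 1; 4->1 ok
  pos 14: y in {0,1,2}, choose 2; 1->2 ok
  pos 15: x in {3,4}, choose 3; 2->3 ok
  pos 16: x in {3,4}, choose 3; 3->3 ok
  pos 17: y in {0,1,2}, choose 1; 3->1 ok
  pos 18: x in {3,4}, choose 3; 1->3 ok
  pos 19: y in {0,1,2}, choose 1; 3->1 ok
  pos 20: y in {0,1,2}, choose 2; 1->2 ok
  pos 21: x in {3,4}, choose 3; 2->3 ok

0,0,4,4,1,2,2,3,3,4,1,3,4,1,2,3,3,1,3,1,2,3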